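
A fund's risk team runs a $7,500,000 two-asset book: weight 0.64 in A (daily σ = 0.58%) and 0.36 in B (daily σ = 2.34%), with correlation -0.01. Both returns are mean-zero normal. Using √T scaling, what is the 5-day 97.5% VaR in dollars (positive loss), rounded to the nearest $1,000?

$301,000

σ_p = √(0.64²·0.58² + 0.36²·2.34² + 2·-0.01·0.64·0.36·0.58·2.34) = 0.917%.
σ_{5d} = 0.917% × √5 = 2.050%.
z(97.5%) = 1.960.
VaR = 1.960 × 2.050% = 4.018%; on $7,500,000 that is $301,350.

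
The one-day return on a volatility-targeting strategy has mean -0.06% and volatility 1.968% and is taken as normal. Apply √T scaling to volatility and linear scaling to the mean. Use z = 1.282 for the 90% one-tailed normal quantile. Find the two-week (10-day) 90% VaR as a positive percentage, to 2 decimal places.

σ_{10d} = 1.968% × √10 = 6.223%; μ_{10d} = 10 × -0.06% = -0.600%.
VaR = −(-0.600%) + 1.282 × 6.223% = 8.578%.

8.58%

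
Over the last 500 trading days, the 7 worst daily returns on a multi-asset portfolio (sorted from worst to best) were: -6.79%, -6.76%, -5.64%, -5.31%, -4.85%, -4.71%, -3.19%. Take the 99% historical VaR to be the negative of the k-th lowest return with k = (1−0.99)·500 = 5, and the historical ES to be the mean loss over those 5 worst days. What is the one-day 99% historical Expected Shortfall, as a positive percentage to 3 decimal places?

5.870%

The 5 worst returns sum to -29.35%.
ES = −(-29.35%) / 5 = 5.87% ≈ 5.870%.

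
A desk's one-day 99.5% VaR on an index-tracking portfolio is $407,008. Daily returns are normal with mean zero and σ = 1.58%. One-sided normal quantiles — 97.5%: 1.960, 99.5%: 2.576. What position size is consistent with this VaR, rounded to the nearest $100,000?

$10,000,000

VaR as a fraction of value: z·σ = 2.576 × 1.58% = 4.07008%.
Position = $407,008 / 0.0407008 = $10,000,000.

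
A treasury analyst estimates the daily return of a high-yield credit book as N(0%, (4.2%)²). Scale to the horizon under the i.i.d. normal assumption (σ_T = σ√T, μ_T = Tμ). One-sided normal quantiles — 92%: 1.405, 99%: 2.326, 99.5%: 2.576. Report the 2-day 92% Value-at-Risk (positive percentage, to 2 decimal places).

σ_{2d} = 4.2% × √2 = 5.940%.
VaR = 1.405 × 5.940% = 8.346%.

8.35%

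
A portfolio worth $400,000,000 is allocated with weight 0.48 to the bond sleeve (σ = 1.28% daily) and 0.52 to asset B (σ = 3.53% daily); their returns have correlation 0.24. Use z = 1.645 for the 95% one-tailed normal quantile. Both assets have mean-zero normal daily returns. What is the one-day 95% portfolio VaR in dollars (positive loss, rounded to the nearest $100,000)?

$13,600,000

σ_p² = 0.48²·1.28² + 0.52²·3.53² + 2·0.24·0.48·0.52·1.28·3.53 = 4.2883 (%²).
σ_p = √4.2883 = 2.071%.
VaR = 1.645 × 2.071% = 3.407%; on $400,000,000 that is $13,628,000.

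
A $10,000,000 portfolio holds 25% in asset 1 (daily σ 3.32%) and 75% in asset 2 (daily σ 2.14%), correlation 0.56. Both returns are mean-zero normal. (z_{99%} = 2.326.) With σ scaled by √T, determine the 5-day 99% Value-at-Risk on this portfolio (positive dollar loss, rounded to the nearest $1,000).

σ_p = √(0.25²·3.32² + 0.75²·2.14² + 2·0.56·0.25·0.75·3.32·2.14) = 2.181%.
σ_{5d} = 2.181% × √5 = 4.877%.
VaR = 2.326 × 4.877% = 11.344%; on $10,000,000 that is $1,134,400.

$1,134,000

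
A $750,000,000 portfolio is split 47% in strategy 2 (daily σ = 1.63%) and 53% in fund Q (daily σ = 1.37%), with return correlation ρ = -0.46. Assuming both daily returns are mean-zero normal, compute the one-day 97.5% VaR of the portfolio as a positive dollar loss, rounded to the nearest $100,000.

$11,400,000

σ_p² = 0.47²·1.63² + 0.53²·1.37² + 2·-0.46·0.47·0.53·1.63·1.37 = 0.6024 (%²).
σ_p = √0.6024 = 0.776%.
At 97.5%, z = 1.960.
VaR = 1.960 × 0.776% = 1.521%; on $750,000,000 that is $11,407,500.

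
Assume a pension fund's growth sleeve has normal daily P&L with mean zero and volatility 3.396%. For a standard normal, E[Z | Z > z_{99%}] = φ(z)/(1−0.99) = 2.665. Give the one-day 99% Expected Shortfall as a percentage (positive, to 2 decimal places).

9.05%

ES = 3.396% × 2.665 = 9.050%.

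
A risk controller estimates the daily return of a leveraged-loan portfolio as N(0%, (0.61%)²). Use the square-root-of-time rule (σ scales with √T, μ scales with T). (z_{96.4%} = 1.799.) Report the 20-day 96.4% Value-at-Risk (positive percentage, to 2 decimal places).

4.91%

σ_{20d} = 0.61% × √20 = 2.728%.
VaR = 1.799 × 2.728% = 4.908%.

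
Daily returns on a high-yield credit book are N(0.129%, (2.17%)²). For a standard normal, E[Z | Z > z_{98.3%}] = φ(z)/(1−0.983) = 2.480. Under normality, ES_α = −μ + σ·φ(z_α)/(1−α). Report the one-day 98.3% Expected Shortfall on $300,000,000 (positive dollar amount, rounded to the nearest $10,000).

$15,760,000

ES = −(0.129%) + 2.17% × 2.480 = 5.253%.
On $300,000,000: 0.05253 × $300,000,000 = $15,759,000.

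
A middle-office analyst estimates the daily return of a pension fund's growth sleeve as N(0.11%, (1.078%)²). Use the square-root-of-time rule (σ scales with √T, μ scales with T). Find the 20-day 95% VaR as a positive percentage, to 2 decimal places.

At 95%, z = 1.645.
σ_{20d} = 1.078% × √20 = 4.821%; μ_{20d} = 20 × 0.11% = 2.200%.
VaR = −(2.200%) + 1.645 × 4.821% = 5.731%.

5.73%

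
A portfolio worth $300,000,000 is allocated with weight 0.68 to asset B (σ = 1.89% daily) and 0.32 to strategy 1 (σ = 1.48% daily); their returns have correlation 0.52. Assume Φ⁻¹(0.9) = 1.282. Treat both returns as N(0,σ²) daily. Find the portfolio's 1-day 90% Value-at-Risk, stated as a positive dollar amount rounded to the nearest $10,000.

σ_p² = 0.68²·1.89² + 0.32²·1.48² + 2·0.52·0.68·0.32·1.89·1.48 = 2.5091 (%²).
σ_p = √2.5091 = 1.584%.
VaR = 1.282 × 1.584% = 2.031%; on $300,000,000 that is $6,093,000.

$6,090,000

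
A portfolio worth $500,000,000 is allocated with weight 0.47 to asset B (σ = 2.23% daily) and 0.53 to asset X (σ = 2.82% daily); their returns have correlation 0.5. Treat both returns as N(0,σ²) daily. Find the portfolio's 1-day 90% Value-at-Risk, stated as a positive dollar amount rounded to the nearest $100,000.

σ_p² = 0.47²·2.23² + 0.53²·2.82² + 2·0.5·0.47·0.53·2.23·2.82 = 4.8988 (%²).
σ_p = √4.8988 = 2.213%.
At 90%, z = 1.282.
VaR = 1.282 × 2.213% = 2.837%; on $500,000,000 that is $14,185,000.

$14,200,000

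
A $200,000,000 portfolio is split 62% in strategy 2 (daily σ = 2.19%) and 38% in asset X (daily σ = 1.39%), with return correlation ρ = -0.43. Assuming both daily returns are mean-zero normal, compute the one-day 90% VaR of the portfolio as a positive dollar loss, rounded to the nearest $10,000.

σ_p² = 0.62²·2.19² + 0.38²·1.39² + 2·-0.43·0.62·0.38·2.19·1.39 = 1.5058 (%²).
σ_p = √1.5058 = 1.227%.
At 90%, z = 1.282.
VaR = 1.282 × 1.227% = 1.573%; on $200,000,000 that is $3,146,000.

$3,150,000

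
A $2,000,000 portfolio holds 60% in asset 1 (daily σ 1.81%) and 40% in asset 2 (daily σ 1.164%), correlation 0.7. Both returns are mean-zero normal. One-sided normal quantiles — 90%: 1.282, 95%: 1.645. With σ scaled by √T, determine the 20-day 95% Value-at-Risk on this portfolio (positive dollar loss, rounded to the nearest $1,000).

$213,000

σ_p = √(0.6²·1.81² + 0.4²·1.164² + 2·0.7·0.6·0.4·1.81·1.164) = 1.451%.
σ_{20d} = 1.451% × √20 = 6.489%.
VaR = 1.645 × 6.489% = 10.674%; on $2,000,000 that is $213,480.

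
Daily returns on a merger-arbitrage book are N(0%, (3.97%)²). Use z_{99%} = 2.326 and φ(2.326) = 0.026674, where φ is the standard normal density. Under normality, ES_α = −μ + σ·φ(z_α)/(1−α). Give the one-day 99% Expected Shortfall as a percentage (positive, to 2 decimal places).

Tail multiplier: φ(z)/(1−α) = 0.026674 / 0.01 = 2.667.
ES = 3.97% × 2.667 = 10.588%.

10.59%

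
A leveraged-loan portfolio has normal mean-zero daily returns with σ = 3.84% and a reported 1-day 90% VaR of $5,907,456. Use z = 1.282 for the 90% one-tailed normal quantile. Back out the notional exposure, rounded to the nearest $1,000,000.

VaR as a fraction of value: z·σ = 1.282 × 3.84% = 4.92288%.
Position = $5,907,456 / 0.0492288 = $120,000,000.

$120,000,000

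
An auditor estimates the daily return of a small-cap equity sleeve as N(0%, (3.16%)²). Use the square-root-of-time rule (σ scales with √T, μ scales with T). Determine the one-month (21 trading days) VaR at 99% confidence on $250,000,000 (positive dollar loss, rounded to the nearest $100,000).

$84,200,000

At 99%, z = 2.326.
σ_{21d} = 3.16% × √21 = 14.481%.
VaR = 2.326 × 14.481% = 33.683%.
On $250,000,000: 0.33683 × $250,000,000 = $84,207,500.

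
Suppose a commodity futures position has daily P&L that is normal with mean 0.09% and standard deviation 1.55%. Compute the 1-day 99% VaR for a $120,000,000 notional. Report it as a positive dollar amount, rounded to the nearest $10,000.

At 99% one-sided, z = 2.326.
VaR = −μ + z·σ = −(0.09%) + 2.326 × 1.55% = 3.515%.
On $120,000,000: 0.03515 × $120,000,000 = $4,218,000.

$4,220,000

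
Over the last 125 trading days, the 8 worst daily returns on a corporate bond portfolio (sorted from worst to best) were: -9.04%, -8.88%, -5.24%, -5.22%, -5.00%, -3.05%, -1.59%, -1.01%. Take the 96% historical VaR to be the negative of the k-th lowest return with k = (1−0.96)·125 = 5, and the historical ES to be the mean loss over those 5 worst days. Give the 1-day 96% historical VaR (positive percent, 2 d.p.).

k = 5; the 5th lowest return is -5.00%, so VaR = 5.00%.

5.00%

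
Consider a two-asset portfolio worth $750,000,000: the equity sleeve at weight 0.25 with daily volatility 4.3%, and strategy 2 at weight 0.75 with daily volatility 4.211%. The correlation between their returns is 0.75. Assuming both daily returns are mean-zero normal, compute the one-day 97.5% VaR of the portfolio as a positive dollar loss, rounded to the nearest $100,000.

σ_p² = 0.25²·4.3² + 0.75²·4.211² + 2·0.75·0.25·0.75·4.3·4.211 = 16.2228 (%²).
σ_p = √16.2228 = 4.028%.
At 97.5%, z = 1.960.
VaR = 1.960 × 4.028% = 7.895%; on $750,000,000 that is $59,212,500.

$59,200,000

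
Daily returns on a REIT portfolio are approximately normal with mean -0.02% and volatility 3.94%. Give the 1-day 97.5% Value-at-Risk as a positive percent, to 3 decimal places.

At 97.5% one-sided, z = 1.960.
VaR = −μ + z·σ = −(-0.02%) + 1.960 × 3.94% = 7.742%.

7.742%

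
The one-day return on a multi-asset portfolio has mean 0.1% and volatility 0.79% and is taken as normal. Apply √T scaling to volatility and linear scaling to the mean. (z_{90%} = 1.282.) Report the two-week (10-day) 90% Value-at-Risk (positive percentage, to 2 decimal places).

2.20%

σ_{10d} = 0.79% × √10 = 2.498%; μ_{10d} = 10 × 0.1% = 1.000%.
VaR = −(1.000%) + 1.282 × 2.498% = 2.202%.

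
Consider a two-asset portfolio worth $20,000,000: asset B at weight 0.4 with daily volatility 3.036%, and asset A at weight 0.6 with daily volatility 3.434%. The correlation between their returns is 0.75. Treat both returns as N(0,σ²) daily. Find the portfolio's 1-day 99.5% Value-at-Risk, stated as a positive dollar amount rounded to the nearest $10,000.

σ_p² = 0.4²·3.036² + 0.6²·3.434² + 2·0.75·0.4·0.6·3.036·3.434 = 9.4732 (%²).
σ_p = √9.4732 = 3.078%.
At 99.5%, z = 2.576.
VaR = 2.576 × 3.078% = 7.929%; on $20,000,000 that is $1,585,800.

$1,590,000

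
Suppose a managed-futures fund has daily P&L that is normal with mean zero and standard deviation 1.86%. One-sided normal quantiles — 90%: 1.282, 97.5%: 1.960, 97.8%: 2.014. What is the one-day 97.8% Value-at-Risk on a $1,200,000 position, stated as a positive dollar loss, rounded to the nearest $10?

VaR = z·σ = 2.014 × 1.86% = 3.746%.
On $1,200,000: 0.03746 × $1,200,000 = $44,952.

$44,950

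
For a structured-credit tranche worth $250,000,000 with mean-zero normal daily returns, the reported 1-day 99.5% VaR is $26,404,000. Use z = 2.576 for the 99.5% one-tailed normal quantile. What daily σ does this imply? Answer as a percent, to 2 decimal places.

4.10%

VaR as a fraction: $26,404,000 / $250,000,000 = 10.562%.
σ = VaR / z = 10.562% / 2.576 = 4.100%.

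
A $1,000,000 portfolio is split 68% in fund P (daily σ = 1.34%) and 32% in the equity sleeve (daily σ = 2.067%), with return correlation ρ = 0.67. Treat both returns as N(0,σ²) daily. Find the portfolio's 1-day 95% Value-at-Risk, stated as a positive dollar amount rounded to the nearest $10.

$23,700

σ_p² = 0.68²·1.34² + 0.32²·2.067² + 2·0.67·0.68·0.32·1.34·2.067 = 2.0754 (%²).
σ_p = √2.0754 = 1.441%.
At 95%, z = 1.645.
VaR = 1.645 × 1.441% = 2.370%; on $1,000,000 that is $23,700.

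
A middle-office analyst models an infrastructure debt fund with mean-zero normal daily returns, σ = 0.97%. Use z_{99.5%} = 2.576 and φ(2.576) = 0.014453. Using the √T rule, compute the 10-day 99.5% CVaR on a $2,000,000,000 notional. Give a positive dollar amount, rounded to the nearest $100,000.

σ_{10d} = 0.97% × √10 = 3.067%.
ES multiplier = φ(z)/(1−α) = 0.014453/0.005 = 2.891.
ES = 3.067% × 2.891 = 8.867%; on $2,000,000,000: $177,340,000.

$177,300,000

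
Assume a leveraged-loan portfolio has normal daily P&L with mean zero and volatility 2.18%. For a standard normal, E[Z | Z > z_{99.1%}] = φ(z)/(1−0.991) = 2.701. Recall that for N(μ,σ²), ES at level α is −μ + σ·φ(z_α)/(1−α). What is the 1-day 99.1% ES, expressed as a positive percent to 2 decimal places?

5.89%

ES = 2.18% × 2.701 = 5.888%.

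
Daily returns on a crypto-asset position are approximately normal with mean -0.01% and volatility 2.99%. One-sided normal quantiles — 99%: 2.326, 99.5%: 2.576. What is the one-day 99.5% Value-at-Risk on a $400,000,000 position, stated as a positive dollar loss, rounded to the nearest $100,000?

$30,800,000

VaR = −μ + z·σ = −(-0.01%) + 2.576 × 2.99% = 7.712%.
On $400,000,000: 0.07712 × $400,000,000 = $30,848,000.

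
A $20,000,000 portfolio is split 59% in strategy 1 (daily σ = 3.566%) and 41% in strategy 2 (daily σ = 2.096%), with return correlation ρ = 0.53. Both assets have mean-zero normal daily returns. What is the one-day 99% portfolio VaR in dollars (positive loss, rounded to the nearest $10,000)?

$1,240,000

σ_p² = 0.59²·3.566² + 0.41²·2.096² + 2·0.53·0.59·0.41·3.566·2.096 = 7.0816 (%²).
σ_p = √7.0816 = 2.661%.
At 99%, z = 2.326.
VaR = 2.326 × 2.661% = 6.189%; on $20,000,000 that is $1,237,800.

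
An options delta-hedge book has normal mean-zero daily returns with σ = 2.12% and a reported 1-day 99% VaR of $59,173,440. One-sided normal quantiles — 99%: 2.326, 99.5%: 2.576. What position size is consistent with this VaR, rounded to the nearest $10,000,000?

$1,200,000,000

VaR as a fraction of value: z·σ = 2.326 × 2.12% = 4.93112%.
Position = $59,173,440 / 0.0493112 = $1,200,000,000.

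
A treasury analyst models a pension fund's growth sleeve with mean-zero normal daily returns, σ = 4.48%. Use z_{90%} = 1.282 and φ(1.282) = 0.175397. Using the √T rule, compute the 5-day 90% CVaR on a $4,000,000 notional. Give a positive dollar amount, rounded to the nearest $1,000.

σ_{5d} = 4.48% × √5 = 10.018%.
ES multiplier = φ(z)/(1−α) = 0.175397/0.1 = 1.754.
ES = 10.018% × 1.754 = 17.572%; on $4,000,000: $702,880.

$703,000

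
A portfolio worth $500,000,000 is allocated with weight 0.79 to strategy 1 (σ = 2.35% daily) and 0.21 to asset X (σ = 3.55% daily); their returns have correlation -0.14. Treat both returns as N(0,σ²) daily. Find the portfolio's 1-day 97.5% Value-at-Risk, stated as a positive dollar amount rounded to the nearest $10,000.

σ_p² = 0.79²·2.35² + 0.21²·3.55² + 2·-0.14·0.79·0.21·2.35·3.55 = 3.6148 (%²).
σ_p = √3.6148 = 1.901%.
At 97.5%, z = 1.960.
VaR = 1.960 × 1.901% = 3.726%; on $500,000,000 that is $18,630,000.

$18,630,000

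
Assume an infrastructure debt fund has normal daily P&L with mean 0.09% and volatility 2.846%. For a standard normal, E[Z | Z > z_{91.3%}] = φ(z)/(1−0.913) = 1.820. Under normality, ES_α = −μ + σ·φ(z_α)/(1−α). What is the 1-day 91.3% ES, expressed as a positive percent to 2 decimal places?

ES = −(0.09%) + 2.846% × 1.820 = 5.090%.

5.09%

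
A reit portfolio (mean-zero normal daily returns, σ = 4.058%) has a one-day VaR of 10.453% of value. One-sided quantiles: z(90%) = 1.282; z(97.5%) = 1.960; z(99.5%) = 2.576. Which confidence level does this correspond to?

Implied z = VaR/σ = 10.453 / 4.058 = 2.576.
This matches z(99.5%) = 2.576.

99.5%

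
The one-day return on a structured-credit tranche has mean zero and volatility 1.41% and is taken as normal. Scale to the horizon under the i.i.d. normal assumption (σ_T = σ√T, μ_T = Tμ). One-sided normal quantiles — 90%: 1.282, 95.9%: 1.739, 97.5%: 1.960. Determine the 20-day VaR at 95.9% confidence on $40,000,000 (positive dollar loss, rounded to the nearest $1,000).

$4,386,000

σ_{20d} = 1.41% × √20 = 6.306%.
VaR = 1.739 × 6.306% = 10.966%.
On $40,000,000: 0.10966 × $40,000,000 = $4,386,400.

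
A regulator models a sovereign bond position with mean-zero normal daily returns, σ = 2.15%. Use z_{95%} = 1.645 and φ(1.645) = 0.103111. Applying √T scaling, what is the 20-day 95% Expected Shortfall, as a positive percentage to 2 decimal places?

19.83%

σ_{20d} = 2.15% × √20 = 9.615%.
ES multiplier = φ(z)/(1−α) = 0.103111/0.05 = 2.062.
ES = 9.615% × 2.062 = 19.826%.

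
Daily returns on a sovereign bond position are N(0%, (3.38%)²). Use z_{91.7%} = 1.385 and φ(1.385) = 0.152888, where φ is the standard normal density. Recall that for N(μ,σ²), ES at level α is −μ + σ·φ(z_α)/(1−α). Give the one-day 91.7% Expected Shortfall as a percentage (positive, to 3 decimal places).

Tail multiplier: φ(z)/(1−α) = 0.152888 / 0.083 = 1.842.
ES = 3.38% × 1.842 = 6.226%.

6.226%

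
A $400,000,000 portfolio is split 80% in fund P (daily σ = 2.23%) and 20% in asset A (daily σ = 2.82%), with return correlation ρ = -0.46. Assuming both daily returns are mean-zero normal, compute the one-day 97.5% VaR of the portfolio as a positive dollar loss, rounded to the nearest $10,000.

$12,580,000

σ_p² = 0.8²·2.23² + 0.2²·2.82² + 2·-0.46·0.8·0.2·2.23·2.82 = 2.5751 (%²).
σ_p = √2.5751 = 1.605%.
At 97.5%, z = 1.960.
VaR = 1.960 × 1.605% = 3.146%; on $400,000,000 that is $12,584,000.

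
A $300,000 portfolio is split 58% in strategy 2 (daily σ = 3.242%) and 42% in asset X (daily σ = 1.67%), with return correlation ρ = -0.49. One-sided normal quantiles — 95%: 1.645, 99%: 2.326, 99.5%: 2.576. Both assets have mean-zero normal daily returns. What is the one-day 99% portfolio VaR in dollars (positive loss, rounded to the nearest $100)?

$11,500

σ_p² = 0.58²·3.242² + 0.42²·1.67² + 2·-0.49·0.58·0.42·3.242·1.67 = 2.7352 (%²).
σ_p = √2.7352 = 1.654%.
VaR = 2.326 × 1.654% = 3.847%; on $300,000 that is $11,541.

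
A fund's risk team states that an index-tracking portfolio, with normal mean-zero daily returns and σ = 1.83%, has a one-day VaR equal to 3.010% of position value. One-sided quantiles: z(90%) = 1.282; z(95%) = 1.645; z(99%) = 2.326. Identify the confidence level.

95%

Implied z = VaR/σ = 3.010 / 1.83 = 1.645.
This matches z(95%) = 1.645.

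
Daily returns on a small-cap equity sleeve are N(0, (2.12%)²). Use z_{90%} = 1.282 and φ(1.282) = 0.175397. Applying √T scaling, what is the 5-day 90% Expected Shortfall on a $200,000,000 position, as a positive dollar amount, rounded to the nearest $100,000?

σ_{5d} = 2.12% × √5 = 4.740%.
ES multiplier = φ(z)/(1−α) = 0.175397/0.1 = 1.754.
ES = 4.740% × 1.754 = 8.314%; on $200,000,000: $16,628,000.

$16,600,000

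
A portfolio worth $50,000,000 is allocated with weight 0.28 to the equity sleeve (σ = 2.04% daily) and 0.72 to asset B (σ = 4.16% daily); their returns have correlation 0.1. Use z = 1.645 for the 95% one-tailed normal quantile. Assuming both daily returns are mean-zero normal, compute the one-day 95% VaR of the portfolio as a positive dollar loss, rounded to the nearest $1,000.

$2,554,000

σ_p² = 0.28²·2.04² + 0.72²·4.16² + 2·0.1·0.28·0.72·2.04·4.16 = 9.6397 (%²).
σ_p = √9.6397 = 3.105%.
VaR = 1.645 × 3.105% = 5.108%; on $50,000,000 that is $2,554,000.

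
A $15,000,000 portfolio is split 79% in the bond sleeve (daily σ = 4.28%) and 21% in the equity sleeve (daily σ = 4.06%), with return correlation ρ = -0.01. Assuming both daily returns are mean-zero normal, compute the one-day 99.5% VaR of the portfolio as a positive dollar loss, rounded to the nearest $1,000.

$1,344,000

σ_p² = 0.79²·4.28² + 0.21²·4.06² + 2·-0.01·0.79·0.21·4.28·4.06 = 12.1018 (%²).
σ_p = √12.1018 = 3.479%.
At 99.5%, z = 2.576.
VaR = 2.576 × 3.479% = 8.962%; on $15,000,000 that is $1,344,300.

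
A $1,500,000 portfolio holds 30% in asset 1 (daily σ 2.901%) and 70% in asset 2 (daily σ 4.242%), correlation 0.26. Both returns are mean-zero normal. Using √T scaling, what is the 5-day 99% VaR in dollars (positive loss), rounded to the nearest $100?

$257,800

σ_p = √(0.3²·2.901² + 0.7²·4.242² + 2·0.26·0.3·0.7·2.901·4.242) = 3.304%.
σ_{5d} = 3.304% × √5 = 7.388%.
z(99%) = 2.326.
VaR = 2.326 × 7.388% = 17.184%; on $1,500,000 that is $257,760.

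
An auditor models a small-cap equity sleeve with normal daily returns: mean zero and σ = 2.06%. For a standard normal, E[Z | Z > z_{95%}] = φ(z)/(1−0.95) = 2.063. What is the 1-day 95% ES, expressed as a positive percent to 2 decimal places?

ES = 2.06% × 2.063 = 4.250%.

4.25%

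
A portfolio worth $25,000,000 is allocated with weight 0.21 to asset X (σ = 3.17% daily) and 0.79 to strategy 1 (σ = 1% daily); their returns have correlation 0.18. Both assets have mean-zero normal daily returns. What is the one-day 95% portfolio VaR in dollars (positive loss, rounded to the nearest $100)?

σ_p² = 0.21²·3.17² + 0.79²·1² + 2·0.18·0.21·0.79·3.17·1 = 1.2566 (%²).
σ_p = √1.2566 = 1.121%.
At 95%, z = 1.645.
VaR = 1.645 × 1.121% = 1.844%; on $25,000,000 that is $461,000.

$461,000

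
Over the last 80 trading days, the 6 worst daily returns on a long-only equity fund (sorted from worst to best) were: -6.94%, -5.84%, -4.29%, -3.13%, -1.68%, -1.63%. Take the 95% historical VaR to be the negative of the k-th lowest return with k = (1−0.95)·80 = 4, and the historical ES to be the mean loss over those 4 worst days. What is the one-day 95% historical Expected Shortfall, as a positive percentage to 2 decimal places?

5.05%

The 4 worst returns sum to -20.20%.
ES = −(-20.20%) / 4 = 5.05%.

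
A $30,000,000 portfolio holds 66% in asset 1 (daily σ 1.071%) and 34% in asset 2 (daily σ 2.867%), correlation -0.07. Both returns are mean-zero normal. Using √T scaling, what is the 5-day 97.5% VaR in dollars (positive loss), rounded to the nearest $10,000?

σ_p = √(0.66²·1.071² + 0.34²·2.867² + 2·-0.07·0.66·0.34·1.071·2.867) = 1.163%.
σ_{5d} = 1.163% × √5 = 2.601%.
z(97.5%) = 1.960.
VaR = 1.960 × 2.601% = 5.098%; on $30,000,000 that is $1,529,400.

$1,530,000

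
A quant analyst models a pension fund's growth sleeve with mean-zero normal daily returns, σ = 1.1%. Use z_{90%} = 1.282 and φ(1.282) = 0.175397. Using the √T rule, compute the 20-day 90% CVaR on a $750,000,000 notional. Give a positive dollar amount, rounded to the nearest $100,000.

$64,700,000

σ_{20d} = 1.1% × √20 = 4.919%.
ES multiplier = φ(z)/(1−α) = 0.175397/0.1 = 1.754.
ES = 4.919% × 1.754 = 8.628%; on $750,000,000: $64,710,000.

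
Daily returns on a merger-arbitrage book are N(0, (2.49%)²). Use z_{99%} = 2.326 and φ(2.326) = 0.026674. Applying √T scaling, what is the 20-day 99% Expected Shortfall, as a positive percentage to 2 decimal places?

σ_{20d} = 2.49% × √20 = 11.136%.
ES multiplier = φ(z)/(1−α) = 0.026674/0.01 = 2.667.
ES = 11.136% × 2.667 = 29.700%.

29.70%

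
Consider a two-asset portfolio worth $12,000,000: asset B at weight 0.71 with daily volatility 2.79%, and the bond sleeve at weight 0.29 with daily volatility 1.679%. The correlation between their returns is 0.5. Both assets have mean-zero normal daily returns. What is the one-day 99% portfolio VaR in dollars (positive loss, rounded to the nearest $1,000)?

σ_p² = 0.71²·2.79² + 0.29²·1.679² + 2·0.5·0.71·0.29·2.79·1.679 = 5.1256 (%²).
σ_p = √5.1256 = 2.264%.
At 99%, z = 2.326.
VaR = 2.326 × 2.264% = 5.266%; on $12,000,000 that is $631,920.

$632,000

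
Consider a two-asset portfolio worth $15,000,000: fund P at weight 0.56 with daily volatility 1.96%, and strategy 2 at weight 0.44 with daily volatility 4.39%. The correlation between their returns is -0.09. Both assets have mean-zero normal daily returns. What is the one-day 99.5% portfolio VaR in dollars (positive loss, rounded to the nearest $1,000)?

$825,000

σ_p² = 0.56²·1.96² + 0.44²·4.39² + 2·-0.09·0.56·0.44·1.96·4.39 = 4.5542 (%²).
σ_p = √4.5542 = 2.134%.
At 99.5%, z = 2.576.
VaR = 2.576 × 2.134% = 5.497%; on $15,000,000 that is $824,550.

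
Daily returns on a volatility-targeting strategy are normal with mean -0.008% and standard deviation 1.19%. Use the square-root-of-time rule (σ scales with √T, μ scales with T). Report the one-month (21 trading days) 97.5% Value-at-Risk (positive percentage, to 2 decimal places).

10.86%

At 97.5%, z = 1.960.
σ_{21d} = 1.19% × √21 = 5.453%; μ_{21d} = 21 × -0.008% = -0.168%.
VaR = −(-0.168%) + 1.960 × 5.453% = 10.856%.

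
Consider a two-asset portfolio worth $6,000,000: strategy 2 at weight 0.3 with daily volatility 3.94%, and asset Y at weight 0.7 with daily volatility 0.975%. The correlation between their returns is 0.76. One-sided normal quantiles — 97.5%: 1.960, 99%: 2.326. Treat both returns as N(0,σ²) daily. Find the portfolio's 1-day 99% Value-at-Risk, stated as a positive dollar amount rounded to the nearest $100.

$245,300

σ_p² = 0.3²·3.94² + 0.7²·0.975² + 2·0.76·0.3·0.7·3.94·0.975 = 3.0891 (%²).
σ_p = √3.0891 = 1.758%.
VaR = 2.326 × 1.758% = 4.089%; on $6,000,000 that is $245,340.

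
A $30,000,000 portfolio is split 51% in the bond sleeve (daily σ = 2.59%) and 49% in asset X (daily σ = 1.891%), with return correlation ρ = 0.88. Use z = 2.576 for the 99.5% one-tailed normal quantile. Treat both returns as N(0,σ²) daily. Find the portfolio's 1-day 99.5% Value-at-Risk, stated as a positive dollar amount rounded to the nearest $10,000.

σ_p² = 0.51²·2.59² + 0.49²·1.891² + 2·0.88·0.51·0.49·2.59·1.891 = 4.7575 (%²).
σ_p = √4.7575 = 2.181%.
VaR = 2.576 × 2.181% = 5.618%; on $30,000,000 that is $1,685,400.

$1,690,000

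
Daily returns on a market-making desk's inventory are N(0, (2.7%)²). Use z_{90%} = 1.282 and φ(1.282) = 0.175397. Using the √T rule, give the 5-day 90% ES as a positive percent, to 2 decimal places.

σ_{5d} = 2.7% × √5 = 6.037%.
ES multiplier = φ(z)/(1−α) = 0.175397/0.1 = 1.754.
ES = 6.037% × 1.754 = 10.589%.

10.59%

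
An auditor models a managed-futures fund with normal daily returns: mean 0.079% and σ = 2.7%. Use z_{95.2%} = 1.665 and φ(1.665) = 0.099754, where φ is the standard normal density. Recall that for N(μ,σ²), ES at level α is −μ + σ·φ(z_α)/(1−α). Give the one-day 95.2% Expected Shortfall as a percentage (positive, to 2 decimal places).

5.53%

Tail multiplier: φ(z)/(1−α) = 0.099754 / 0.048 = 2.078.
ES = −(0.079%) + 2.7% × 2.078 = 5.532%.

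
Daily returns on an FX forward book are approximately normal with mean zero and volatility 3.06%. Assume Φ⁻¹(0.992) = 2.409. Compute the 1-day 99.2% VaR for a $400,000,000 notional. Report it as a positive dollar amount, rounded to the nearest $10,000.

$29,490,000

VaR = z·σ = 2.409 × 3.06% = 7.372%.
On $400,000,000: 0.07372 × $400,000,000 = $29,488,000.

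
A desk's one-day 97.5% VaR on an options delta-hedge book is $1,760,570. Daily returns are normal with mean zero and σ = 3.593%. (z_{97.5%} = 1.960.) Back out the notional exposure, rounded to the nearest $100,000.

$25,000,000

VaR as a fraction of value: z·σ = 1.960 × 3.593% = 7.04228%.
Position = $1,760,570 / 0.0704228 = $25,000,000.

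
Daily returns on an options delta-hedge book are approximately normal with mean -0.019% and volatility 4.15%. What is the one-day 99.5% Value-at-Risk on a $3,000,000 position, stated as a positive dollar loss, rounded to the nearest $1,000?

$321,000

At 99.5% one-sided, z = 2.576.
VaR = −μ + z·σ = −(-0.019%) + 2.576 × 4.15% = 10.709%.
On $3,000,000: 0.10709 × $3,000,000 = $321,270.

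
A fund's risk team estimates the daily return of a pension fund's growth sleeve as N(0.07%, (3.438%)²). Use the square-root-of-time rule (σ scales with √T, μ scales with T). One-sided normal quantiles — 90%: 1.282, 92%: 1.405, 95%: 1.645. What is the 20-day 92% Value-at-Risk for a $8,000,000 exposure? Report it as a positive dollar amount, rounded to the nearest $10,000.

σ_{20d} = 3.438% × √20 = 15.375%; μ_{20d} = 20 × 0.07% = 1.400%.
VaR = −(1.400%) + 1.405 × 15.375% = 20.202%.
On $8,000,000: 0.20202 × $8,000,000 = $1,616,160.

$1,620,000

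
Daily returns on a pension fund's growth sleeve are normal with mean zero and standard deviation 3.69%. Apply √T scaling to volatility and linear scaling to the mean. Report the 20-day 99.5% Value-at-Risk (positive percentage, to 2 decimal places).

At 99.5%, z = 2.576.
σ_{20d} = 3.69% × √20 = 16.502%.
VaR = 2.576 × 16.502% = 42.509%.

42.51%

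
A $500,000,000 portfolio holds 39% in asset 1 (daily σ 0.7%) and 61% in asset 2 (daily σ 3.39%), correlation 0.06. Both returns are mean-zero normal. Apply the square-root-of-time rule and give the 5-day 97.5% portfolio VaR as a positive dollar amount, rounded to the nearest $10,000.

$46,060,000

σ_p = √(0.39²·0.7² + 0.61²·3.39² + 2·0.06·0.39·0.61·0.7·3.39) = 2.102%.
σ_{5d} = 2.102% × √5 = 4.700%.
z(97.5%) = 1.960.
VaR = 1.960 × 4.700% = 9.212%; on $500,000,000 that is $46,060,000.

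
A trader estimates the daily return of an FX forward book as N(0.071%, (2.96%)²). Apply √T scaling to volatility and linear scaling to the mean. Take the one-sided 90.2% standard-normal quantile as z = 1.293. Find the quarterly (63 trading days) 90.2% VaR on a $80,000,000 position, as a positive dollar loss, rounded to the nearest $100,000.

σ_{63d} = 2.96% × √63 = 23.494%; μ_{63d} = 63 × 0.071% = 4.473%.
VaR = −(4.473%) + 1.293 × 23.494% = 25.905%.
On $80,000,000: 0.25905 × $80,000,000 = $20,724,000.

$20,700,000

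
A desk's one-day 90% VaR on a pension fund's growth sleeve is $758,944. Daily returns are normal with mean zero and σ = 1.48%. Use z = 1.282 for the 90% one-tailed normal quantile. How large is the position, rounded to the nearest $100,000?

VaR as a fraction of value: z·σ = 1.282 × 1.48% = 1.89736%.
Position = $758,944 / 0.0189736 = $40,000,000.

$40,000,000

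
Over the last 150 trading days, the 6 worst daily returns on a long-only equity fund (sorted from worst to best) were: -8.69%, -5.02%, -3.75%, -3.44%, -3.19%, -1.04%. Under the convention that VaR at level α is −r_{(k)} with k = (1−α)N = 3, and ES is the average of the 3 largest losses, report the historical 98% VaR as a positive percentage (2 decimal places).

k = 3; the 3rd lowest return is -3.75%, so VaR = 3.75%.

3.75%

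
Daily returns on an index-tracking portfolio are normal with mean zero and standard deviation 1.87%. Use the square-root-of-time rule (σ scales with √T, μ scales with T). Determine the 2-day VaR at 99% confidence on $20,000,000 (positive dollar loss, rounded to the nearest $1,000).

$1,230,000

At 99%, z = 2.326.
σ_{2d} = 1.87% × √2 = 2.645%.
VaR = 2.326 × 2.645% = 6.152%.
On $20,000,000: 0.06152 × $20,000,000 = $1,230,400.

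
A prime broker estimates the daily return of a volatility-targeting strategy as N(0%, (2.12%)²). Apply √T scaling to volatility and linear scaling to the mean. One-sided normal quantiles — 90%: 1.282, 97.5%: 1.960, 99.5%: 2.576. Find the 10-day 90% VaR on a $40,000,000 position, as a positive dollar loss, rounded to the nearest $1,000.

$3,438,000

σ_{10d} = 2.12% × √10 = 6.704%.
VaR = 1.282 × 6.704% = 8.595%.
On $40,000,000: 0.08595 × $40,000,000 = $3,438,000.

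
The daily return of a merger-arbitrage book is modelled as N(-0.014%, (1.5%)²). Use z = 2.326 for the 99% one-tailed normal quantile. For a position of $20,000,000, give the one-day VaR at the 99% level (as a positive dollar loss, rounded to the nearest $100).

$700,600

VaR = −μ + z·σ = −(-0.014%) + 2.326 × 1.5% = 3.503%.
On $20,000,000: 0.03503 × $20,000,000 = $700,600.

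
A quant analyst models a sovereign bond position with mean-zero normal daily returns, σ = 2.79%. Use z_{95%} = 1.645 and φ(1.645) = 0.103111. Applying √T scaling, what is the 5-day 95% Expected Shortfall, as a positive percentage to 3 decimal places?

12.865%

σ_{5d} = 2.79% × √5 = 6.239%.
ES multiplier = φ(z)/(1−α) = 0.103111/0.05 = 2.062.
ES = 6.239% × 2.062 = 12.865%.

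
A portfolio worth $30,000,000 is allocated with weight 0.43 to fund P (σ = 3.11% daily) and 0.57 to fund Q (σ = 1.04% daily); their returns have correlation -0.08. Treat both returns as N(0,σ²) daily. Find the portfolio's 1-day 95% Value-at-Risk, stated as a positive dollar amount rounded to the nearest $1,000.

σ_p² = 0.43²·3.11² + 0.57²·1.04² + 2·-0.08·0.43·0.57·3.11·1.04 = 2.0129 (%²).
σ_p = √2.0129 = 1.419%.
At 95%, z = 1.645.
VaR = 1.645 × 1.419% = 2.334%; on $30,000,000 that is $700,200.

$700,000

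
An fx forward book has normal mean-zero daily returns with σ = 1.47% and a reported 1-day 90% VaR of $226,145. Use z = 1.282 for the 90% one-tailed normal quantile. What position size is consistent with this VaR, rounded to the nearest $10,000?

VaR as a fraction of value: z·σ = 1.282 × 1.47% = 1.88454%.
Position = $226,145 / 0.0188454 = $12,000,011.

$12,000,000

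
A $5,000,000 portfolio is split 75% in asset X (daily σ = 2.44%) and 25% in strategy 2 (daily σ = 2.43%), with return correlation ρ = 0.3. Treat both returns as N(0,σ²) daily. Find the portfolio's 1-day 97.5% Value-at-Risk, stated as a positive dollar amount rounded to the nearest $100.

σ_p² = 0.75²·2.44² + 0.25²·2.43² + 2·0.3·0.75·0.25·2.44·2.43 = 4.3850 (%²).
σ_p = √4.3850 = 2.094%.
At 97.5%, z = 1.960.
VaR = 1.960 × 2.094% = 4.104%; on $5,000,000 that is $205,200.

$205,200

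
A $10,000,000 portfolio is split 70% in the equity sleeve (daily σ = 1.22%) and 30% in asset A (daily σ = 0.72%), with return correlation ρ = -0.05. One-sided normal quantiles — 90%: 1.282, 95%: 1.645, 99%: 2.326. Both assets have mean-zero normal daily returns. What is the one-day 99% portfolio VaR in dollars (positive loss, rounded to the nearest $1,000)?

$202,000

σ_p² = 0.7²·1.22² + 0.3²·0.72² + 2·-0.05·0.7·0.3·1.22·0.72 = 0.7575 (%²).
σ_p = √0.7575 = 0.870%.
VaR = 2.326 × 0.870% = 2.024%; on $10,000,000 that is $202,400.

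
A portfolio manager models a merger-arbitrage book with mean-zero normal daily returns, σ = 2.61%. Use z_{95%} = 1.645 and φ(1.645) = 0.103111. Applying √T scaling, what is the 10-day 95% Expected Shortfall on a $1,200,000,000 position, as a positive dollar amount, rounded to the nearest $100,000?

σ_{10d} = 2.61% × √10 = 8.254%.
ES multiplier = φ(z)/(1−α) = 0.103111/0.05 = 2.062.
ES = 8.254% × 2.062 = 17.020%; on $1,200,000,000: $204,240,000.

$204,200,000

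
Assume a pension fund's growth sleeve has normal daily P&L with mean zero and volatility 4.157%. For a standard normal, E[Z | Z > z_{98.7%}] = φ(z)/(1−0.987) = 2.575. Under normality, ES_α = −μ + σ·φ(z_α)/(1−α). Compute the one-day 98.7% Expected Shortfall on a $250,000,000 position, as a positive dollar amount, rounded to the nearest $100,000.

ES = 4.157% × 2.575 = 10.704%.
On $250,000,000: 0.10704 × $250,000,000 = $26,760,000.

$26,800,000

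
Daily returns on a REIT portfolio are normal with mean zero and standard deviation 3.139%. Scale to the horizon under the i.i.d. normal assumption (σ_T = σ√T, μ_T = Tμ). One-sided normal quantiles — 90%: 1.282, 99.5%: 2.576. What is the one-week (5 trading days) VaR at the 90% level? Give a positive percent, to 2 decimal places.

σ_{5d} = 3.139% × √5 = 7.019%.
VaR = 1.282 × 7.019% = 8.998%.

9.00%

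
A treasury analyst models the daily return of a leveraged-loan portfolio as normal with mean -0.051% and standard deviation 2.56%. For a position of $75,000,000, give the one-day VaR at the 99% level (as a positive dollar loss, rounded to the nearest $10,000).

$4,500,000

At 99% one-sided, z = 2.326.
VaR = −μ + z·σ = −(-0.051%) + 2.326 × 2.56% = 6.006%.
On $75,000,000: 0.06006 × $75,000,000 = $4,504,500.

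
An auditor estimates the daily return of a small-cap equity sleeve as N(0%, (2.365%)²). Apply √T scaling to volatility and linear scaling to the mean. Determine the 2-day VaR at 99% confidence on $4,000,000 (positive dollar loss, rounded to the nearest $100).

At 99%, z = 2.326.
σ_{2d} = 2.365% × √2 = 3.345%.
VaR = 2.326 × 3.345% = 7.780%.
On $4,000,000: 0.07780 × $4,000,000 = $311,200.

$311,200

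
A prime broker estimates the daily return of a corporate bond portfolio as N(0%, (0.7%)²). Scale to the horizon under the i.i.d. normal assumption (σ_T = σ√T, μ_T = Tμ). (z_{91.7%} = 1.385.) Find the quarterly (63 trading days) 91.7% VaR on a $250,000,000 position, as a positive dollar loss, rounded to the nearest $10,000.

$19,240,000

σ_{63d} = 0.7% × √63 = 5.556%.
VaR = 1.385 × 5.556% = 7.695%.
On $250,000,000: 0.07695 × $250,000,000 = $19,237,500.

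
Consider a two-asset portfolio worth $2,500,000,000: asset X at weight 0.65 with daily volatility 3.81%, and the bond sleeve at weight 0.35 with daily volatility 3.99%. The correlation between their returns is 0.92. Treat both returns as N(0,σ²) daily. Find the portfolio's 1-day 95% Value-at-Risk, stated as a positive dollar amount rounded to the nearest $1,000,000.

σ_p² = 0.65²·3.81² + 0.35²·3.99² + 2·0.92·0.65·0.35·3.81·3.99 = 14.4468 (%²).
σ_p = √14.4468 = 3.801%.
At 95%, z = 1.645.
VaR = 1.645 × 3.801% = 6.253%; on $2,500,000,000 that is $156,325,000.

$156,000,000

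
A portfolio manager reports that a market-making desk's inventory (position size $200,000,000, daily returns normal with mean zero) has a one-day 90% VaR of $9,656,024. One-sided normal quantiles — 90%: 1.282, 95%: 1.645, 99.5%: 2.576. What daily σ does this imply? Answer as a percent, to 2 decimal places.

3.77%

VaR as a fraction: $9,656,024 / $200,000,000 = 4.828%.
σ = VaR / z = 4.828% / 1.282 = 3.766%.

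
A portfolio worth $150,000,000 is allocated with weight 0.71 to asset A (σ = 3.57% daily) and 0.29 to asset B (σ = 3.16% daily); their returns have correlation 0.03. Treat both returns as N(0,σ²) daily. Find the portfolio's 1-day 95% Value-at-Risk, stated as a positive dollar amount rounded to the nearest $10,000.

$6,710,000

σ_p² = 0.71²·3.57² + 0.29²·3.16² + 2·0.03·0.71·0.29·3.57·3.16 = 7.4039 (%²).
σ_p = √7.4039 = 2.721%.
At 95%, z = 1.645.
VaR = 1.645 × 2.721% = 4.476%; on $150,000,000 that is $6,714,000.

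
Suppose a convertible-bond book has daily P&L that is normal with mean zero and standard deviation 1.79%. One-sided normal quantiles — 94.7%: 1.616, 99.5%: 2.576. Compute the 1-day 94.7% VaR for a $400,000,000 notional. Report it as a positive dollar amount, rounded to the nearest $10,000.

$11,570,000

VaR = z·σ = 1.616 × 1.79% = 2.893%.
On $400,000,000: 0.02893 × $400,000,000 = $11,572,000.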